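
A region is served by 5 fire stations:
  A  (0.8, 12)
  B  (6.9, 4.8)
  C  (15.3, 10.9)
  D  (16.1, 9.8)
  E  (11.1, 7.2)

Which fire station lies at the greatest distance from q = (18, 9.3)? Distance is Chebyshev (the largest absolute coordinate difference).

A

d(q,A) = max(17.2, 2.7) = 17.2
d(q,B) = max(11.1, 4.5) = 11.1
d(q,C) = max(2.7, 1.6) = 2.7
d(q,D) = max(1.9, 0.5) = 1.9
d(q,E) = max(6.9, 2.1) = 6.9
The largest is to A.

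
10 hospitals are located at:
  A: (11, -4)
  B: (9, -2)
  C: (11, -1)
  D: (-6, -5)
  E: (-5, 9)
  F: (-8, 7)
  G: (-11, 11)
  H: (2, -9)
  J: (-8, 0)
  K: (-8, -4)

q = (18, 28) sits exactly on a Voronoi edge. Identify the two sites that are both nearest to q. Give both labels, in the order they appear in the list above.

C and E

Squared distances from q to each site:
|qA|² = (18−11)² + (28−(-4))² = 49 + 1024 = 1073
|qB|² = (18−9)² + (28−(-2))² = 81 + 900 = 981
|qC|² = (18−11)² + (28−(-1))² = 49 + 841 = 890
|qD|² = (18−(-6))² + (28−(-5))² = 576 + 1089 = 1665
|qE|² = (18−(-5))² + (28−9)² = 529 + 361 = 890
|qF|² = (18−(-8))² + (28−7)² = 676 + 441 = 1117
|qG|² = (18−(-11))² + (28−11)² = 841 + 289 = 1130
|qH|² = (18−2)² + (28−(-9))² = 256 + 1369 = 1625
|qJ|² = (18−(-8))² + (28−0)² = 676 + 784 = 1460
|qK|² = (18−(-8))² + (28−(-4))² = 676 + 1024 = 1700
q is equidistant from C and E (both at squared distance 890), and every other site is strictly farther — so q lies on the C–E Voronoi edge.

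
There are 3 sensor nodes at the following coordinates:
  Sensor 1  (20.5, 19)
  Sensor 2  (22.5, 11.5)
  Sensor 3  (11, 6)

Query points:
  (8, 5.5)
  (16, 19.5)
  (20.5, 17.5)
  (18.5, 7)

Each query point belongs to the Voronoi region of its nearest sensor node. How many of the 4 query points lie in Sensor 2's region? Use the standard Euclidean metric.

1

(8, 5.5) — d² to each: Sensor 1:338.5, Sensor 2:246.25, Sensor 3:9.25 → nearest is Sensor 3
(16, 19.5) — d² to each: Sensor 1:20.5, Sensor 2:106.25, Sensor 3:207.25 → nearest is Sensor 1
(20.5, 17.5) — d² to each: Sensor 1:2.25, Sensor 2:40, Sensor 3:222.5 → nearest is Sensor 1
(18.5, 7) — d² to each: Sensor 1:148, Sensor 2:36.25, Sensor 3:57.25 → nearest is Sensor 2
1 of the 4 points has Sensor 2 as nearest.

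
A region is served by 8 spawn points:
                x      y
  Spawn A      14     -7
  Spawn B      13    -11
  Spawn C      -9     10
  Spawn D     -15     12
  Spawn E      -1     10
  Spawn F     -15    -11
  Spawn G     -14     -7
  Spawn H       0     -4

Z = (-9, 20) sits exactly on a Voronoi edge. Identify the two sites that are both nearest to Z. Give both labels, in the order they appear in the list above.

Squared distances from Z to each site:
d²(Z, Spawn A) = (-9−14)² + (20−(-7))² = 529 + 729 = 1258
d²(Z, Spawn B) = (-9−13)² + (20−(-11))² = 484 + 961 = 1445
d²(Z, Spawn C) = (-9−(-9))² + (20−10)² = 0 + 100 = 100
d²(Z, Spawn D) = (-9−(-15))² + (20−12)² = 36 + 64 = 100
d²(Z, Spawn E) = (-9−(-1))² + (20−10)² = 64 + 100 = 164
d²(Z, Spawn F) = (-9−(-15))² + (20−(-11))² = 36 + 961 = 997
d²(Z, Spawn G) = (-9−(-14))² + (20−(-7))² = 25 + 729 = 754
d²(Z, Spawn H) = (-9−0)² + (20−(-4))² = 81 + 576 = 657
Z is equidistant from Spawn C and Spawn D (both at squared distance 100), and every other site is strictly farther — so Z lies on the Spawn C–Spawn D Voronoi edge.

Spawn C and Spawn D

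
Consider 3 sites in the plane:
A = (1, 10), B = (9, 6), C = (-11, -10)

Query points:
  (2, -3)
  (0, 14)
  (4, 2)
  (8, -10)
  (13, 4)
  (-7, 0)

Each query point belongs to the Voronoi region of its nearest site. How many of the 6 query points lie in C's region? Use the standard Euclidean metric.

(2, -3) — d² to each: A:170, B:130, C:218 → nearest is B
(0, 14) — d² to each: A:17, B:145, C:697 → nearest is A
(4, 2) — d² to each: A:73, B:41, C:369 → nearest is B
(8, -10) — d² to each: A:449, B:257, C:361 → nearest is B
(13, 4) — d² to each: A:180, B:20, C:772 → nearest is B
(-7, 0) — d² to each: A:164, B:292, C:116 → nearest is C
1 of the 6 points has C as nearest.

1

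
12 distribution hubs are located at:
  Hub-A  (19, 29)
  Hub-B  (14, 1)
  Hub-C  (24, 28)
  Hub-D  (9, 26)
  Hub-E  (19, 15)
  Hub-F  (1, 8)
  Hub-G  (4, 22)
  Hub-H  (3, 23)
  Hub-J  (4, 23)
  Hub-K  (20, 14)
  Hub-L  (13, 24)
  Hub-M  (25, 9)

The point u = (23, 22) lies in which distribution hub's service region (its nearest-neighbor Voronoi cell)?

Hub-C

Squared Euclidean distances:
d²(u, Hub-A) = 16 + 49 = 65
d²(u, Hub-B) = 81 + 441 = 522
d²(u, Hub-C) = 1 + 36 = 37
d²(u, Hub-D) = 196 + 16 = 212
d²(u, Hub-E) = 16 + 49 = 65
d²(u, Hub-F) = 484 + 196 = 680
d²(u, Hub-G) = 361 + 0 = 361
d²(u, Hub-H) = 400 + 1 = 401
d²(u, Hub-J) = 361 + 1 = 362
d²(u, Hub-K) = 9 + 64 = 73
d²(u, Hub-L) = 100 + 4 = 104
d²(u, Hub-M) = 4 + 169 = 173
Minimum is at Hub-C.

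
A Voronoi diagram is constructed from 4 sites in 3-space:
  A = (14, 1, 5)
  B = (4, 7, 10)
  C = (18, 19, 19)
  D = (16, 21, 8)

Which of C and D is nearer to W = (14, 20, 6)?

D

Compare squared distances:
|WC|² = (14−18)² + (20−19)² + (6−19)² = 16 + 1 + 169 = 186
|WD|² = (14−16)² + (20−21)² + (6−8)² = 4 + 1 + 4 = 9
186 > 9, so D is closer.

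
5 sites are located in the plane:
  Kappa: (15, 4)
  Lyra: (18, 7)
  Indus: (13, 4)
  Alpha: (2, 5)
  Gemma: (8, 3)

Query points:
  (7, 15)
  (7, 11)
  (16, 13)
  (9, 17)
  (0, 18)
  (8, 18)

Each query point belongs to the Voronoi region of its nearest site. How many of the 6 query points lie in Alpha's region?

4

(7, 15) — d² to each: Kappa:185, Lyra:185, Indus:157, Alpha:125, Gemma:145 → nearest is Alpha
(7, 11) — d² to each: Kappa:113, Lyra:137, Indus:85, Alpha:61, Gemma:65 → nearest is Alpha
(16, 13) — d² to each: Kappa:82, Lyra:40, Indus:90, Alpha:260, Gemma:164 → nearest is Lyra
(9, 17) — d² to each: Kappa:205, Lyra:181, Indus:185, Alpha:193, Gemma:197 → nearest is Lyra
(0, 18) — d² to each: Kappa:421, Lyra:445, Indus:365, Alpha:173, Gemma:289 → nearest is Alpha
(8, 18) — d² to each: Kappa:245, Lyra:221, Indus:221, Alpha:205, Gemma:225 → nearest is Alpha
4 of the 6 points have Alpha as nearest.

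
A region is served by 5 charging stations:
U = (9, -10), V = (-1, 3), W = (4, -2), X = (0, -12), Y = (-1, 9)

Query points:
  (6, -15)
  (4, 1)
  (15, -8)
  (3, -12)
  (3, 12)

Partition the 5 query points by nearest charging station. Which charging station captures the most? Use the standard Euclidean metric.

U

(6, -15) — d² to each: U:34, V:373, W:173, X:45, Y:625 → nearest is U
(4, 1) — d² to each: U:146, V:29, W:9, X:185, Y:89 → nearest is W
(15, -8) — d² to each: U:40, V:377, W:157, X:241, Y:545 → nearest is U
(3, -12) — d² to each: U:40, V:241, W:101, X:9, Y:457 → nearest is X
(3, 12) — d² to each: U:520, V:97, W:197, X:585, Y:25 → nearest is Y
Tally — U:2, W:1, X:1, Y:1. U captures the most (2).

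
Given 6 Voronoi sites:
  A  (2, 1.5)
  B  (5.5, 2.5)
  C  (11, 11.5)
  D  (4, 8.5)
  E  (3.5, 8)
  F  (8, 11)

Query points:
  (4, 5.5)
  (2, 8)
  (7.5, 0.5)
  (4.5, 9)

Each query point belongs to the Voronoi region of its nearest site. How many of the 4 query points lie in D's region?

(4, 5.5) — d² to each: A:20, B:11.25, C:85, D:9, E:6.5, F:46.25 → nearest is E
(2, 8) — d² to each: A:42.25, B:42.5, C:93.25, D:4.25, E:2.25, F:45 → nearest is E
(7.5, 0.5) — d² to each: A:31.25, B:8, C:133.25, D:76.25, E:72.25, F:110.5 → nearest is B
(4.5, 9) — d² to each: A:62.5, B:43.25, C:48.5, D:0.5, E:2, F:16.25 → nearest is D
1 of the 4 points has D as nearest.

1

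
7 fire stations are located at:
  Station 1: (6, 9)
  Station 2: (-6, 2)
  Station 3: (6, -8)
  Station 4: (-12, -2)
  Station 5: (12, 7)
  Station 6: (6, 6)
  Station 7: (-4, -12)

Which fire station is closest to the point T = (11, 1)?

Station 5

Since √ is increasing, it suffices to compare squared distances:
d²(T, Station 1) = (11−6)² + (1−9)² = 25 + 64 = 89
d²(T, Station 2) = (11−(-6))² + (1−2)² = 289 + 1 = 290
d²(T, Station 3) = (11−6)² + (1−(-8))² = 25 + 81 = 106
d²(T, Station 4) = (11−(-12))² + (1−(-2))² = 529 + 9 = 538
d²(T, Station 5) = (11−12)² + (1−7)² = 1 + 36 = 37
d²(T, Station 6) = (11−6)² + (1−6)² = 25 + 25 = 50
d²(T, Station 7) = (11−(-4))² + (1−(-12))² = 225 + 169 = 394
Station 5 is nearest.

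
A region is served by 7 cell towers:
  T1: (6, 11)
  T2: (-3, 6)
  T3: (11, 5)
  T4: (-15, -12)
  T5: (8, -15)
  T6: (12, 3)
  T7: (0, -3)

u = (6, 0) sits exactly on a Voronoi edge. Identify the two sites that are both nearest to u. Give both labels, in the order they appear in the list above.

Squared distances from u to each site:
|uT1|² = (6−6)² + (0−11)² = 0 + 121 = 121
|uT2|² = (6−(-3))² + (0−6)² = 81 + 36 = 117
|uT3|² = (6−11)² + (0−5)² = 25 + 25 = 50
|uT4|² = (6−(-15))² + (0−(-12))² = 441 + 144 = 585
|uT5|² = (6−8)² + (0−(-15))² = 4 + 225 = 229
|uT6|² = (6−12)² + (0−3)² = 36 + 9 = 45
|uT7|² = (6−0)² + (0−(-3))² = 36 + 9 = 45
u is equidistant from T6 and T7 (both at squared distance 45), and every other site is strictly farther — so u lies on the T6–T7 Voronoi edge.

T6 and T7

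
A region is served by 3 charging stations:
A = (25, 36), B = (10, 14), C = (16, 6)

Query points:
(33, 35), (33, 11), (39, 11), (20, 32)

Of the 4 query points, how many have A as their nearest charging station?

2

(33, 35) — d² to each: A:65, B:970, C:1130 → nearest is A
(33, 11) — d² to each: A:689, B:538, C:314 → nearest is C
(39, 11) — d² to each: A:821, B:850, C:554 → nearest is C
(20, 32) — d² to each: A:41, B:424, C:692 → nearest is A
2 of the 4 points have A as nearest.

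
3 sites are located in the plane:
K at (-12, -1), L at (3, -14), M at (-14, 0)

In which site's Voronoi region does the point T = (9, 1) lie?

Compare squared distances (the ordering matches that of the actual distances):
|TK|² = (9−(-12))² + (1−(-1))² = 441 + 4 = 445
|TL|² = (9−3)² + (1−(-14))² = 36 + 225 = 261
|TM|² = (9−(-14))² + (1−0)² = 529 + 1 = 530
Minimum is at L.

L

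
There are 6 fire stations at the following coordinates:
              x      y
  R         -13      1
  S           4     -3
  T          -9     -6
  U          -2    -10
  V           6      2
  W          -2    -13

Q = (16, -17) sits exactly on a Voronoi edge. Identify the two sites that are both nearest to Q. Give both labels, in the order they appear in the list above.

Squared distances from Q to each site:
|QR|² = 841 + 324 = 1165
|QS|² = 144 + 196 = 340
|QT|² = 625 + 121 = 746
|QU|² = 324 + 49 = 373
|QV|² = 100 + 361 = 461
|QW|² = 324 + 16 = 340
Q is equidistant from S and W (both at squared distance 340), and every other site is strictly farther — so Q lies on the S–W Voronoi edge.

S and W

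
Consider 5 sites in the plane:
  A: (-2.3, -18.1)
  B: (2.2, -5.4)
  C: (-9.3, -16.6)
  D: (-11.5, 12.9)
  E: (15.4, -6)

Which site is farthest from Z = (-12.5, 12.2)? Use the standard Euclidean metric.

E

Compare squared distances (the ordering matches that of the actual distances):
|ZA|² = 104.04 + 918.09 = 1022.13
|ZB|² = 216.09 + 309.76 = 525.85
|ZC|² = 10.24 + 829.44 = 839.68
|ZD|² = 1 + 0.49 = 1.49
|ZE|² = 778.41 + 331.24 = 1109.65
The largest is to E.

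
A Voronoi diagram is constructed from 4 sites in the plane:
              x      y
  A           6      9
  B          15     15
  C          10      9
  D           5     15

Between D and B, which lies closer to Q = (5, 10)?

Compare squared distances:
|QD|² = (5−5)² + (10−15)² = 0 + 25 = 25
|QB|² = (5−15)² + (10−15)² = 100 + 25 = 125
25 < 125, so D is closer.

D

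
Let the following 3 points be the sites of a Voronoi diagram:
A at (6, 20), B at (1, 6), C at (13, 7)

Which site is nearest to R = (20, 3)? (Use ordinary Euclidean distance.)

Since √ is increasing, it suffices to compare squared distances:
|RA|² = (20−6)² + (3−20)² = 196 + 289 = 485
|RB|² = (20−1)² + (3−6)² = 361 + 9 = 370
|RC|² = (20−13)² + (3−7)² = 49 + 16 = 65
The smallest is to C, so R lies in the Voronoi region of C.

C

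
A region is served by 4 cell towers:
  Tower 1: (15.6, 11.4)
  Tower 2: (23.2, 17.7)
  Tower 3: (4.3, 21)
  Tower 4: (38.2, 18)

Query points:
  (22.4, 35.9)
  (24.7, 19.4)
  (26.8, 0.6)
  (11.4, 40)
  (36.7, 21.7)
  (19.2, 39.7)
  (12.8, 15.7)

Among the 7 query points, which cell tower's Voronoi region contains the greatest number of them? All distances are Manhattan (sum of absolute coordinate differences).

(22.4, 35.9) — d to each: Tower 1:31.3, Tower 2:19, Tower 3:33, Tower 4:33.7 → nearest is Tower 2
(24.7, 19.4) — d to each: Tower 1:17.1, Tower 2:3.2, Tower 3:22, Tower 4:14.9 → nearest is Tower 2
(26.8, 0.6) — d to each: Tower 1:22, Tower 2:20.7, Tower 3:42.9, Tower 4:28.8 → nearest is Tower 2
(11.4, 40) — d to each: Tower 1:32.8, Tower 2:34.1, Tower 3:26.1, Tower 4:48.8 → nearest is Tower 3
(36.7, 21.7) — d to each: Tower 1:31.4, Tower 2:17.5, Tower 3:33.1, Tower 4:5.2 → nearest is Tower 4
(19.2, 39.7) — d to each: Tower 1:31.9, Tower 2:26, Tower 3:33.6, Tower 4:40.7 → nearest is Tower 2
(12.8, 15.7) — d to each: Tower 1:7.1, Tower 2:12.4, Tower 3:13.8, Tower 4:27.7 → nearest is Tower 1
Tally — Tower 1:1, Tower 2:4, Tower 3:1, Tower 4:1. Tower 2 captures the most (4).

Tower 2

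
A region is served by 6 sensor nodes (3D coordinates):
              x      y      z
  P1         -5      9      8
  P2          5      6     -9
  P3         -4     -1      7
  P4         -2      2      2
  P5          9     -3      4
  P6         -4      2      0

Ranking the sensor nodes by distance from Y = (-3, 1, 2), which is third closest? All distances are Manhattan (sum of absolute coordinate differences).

P3

d(Y,P1) = 2 + 8 + 6 = 16
d(Y,P2) = 8 + 5 + 11 = 24
d(Y,P3) = 1 + 2 + 5 = 8
d(Y,P4) = 1 + 1 + 0 = 2
d(Y,P5) = 12 + 4 + 2 = 18
d(Y,P6) = 1 + 1 + 2 = 4
Sorted ascending: P4, P6, P3, P1, … — the third-nearest is P3.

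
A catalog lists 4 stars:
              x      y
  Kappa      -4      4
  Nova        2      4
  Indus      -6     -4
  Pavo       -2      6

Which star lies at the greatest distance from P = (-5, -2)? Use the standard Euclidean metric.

Nova

Squared Euclidean distances:
d²(P, Kappa) = 1 + 36 = 37
d²(P, Nova) = 49 + 36 = 85
d²(P, Indus) = 1 + 4 = 5
d²(P, Pavo) = 9 + 64 = 73
The largest is to Nova.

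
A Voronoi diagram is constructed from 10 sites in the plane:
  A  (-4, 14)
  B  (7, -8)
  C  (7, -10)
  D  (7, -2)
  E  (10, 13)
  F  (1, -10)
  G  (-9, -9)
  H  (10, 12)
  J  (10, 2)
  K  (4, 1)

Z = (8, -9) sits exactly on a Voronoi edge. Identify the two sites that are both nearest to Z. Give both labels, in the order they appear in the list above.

Squared distances from Z to each site:
|ZA|² = 144 + 529 = 673
|ZB|² = 1 + 1 = 2
|ZC|² = 1 + 1 = 2
|ZD|² = 1 + 49 = 50
|ZE|² = 4 + 484 = 488
|ZF|² = 49 + 1 = 50
|ZG|² = 289 + 0 = 289
|ZH|² = 4 + 441 = 445
|ZJ|² = 4 + 121 = 125
|ZK|² = 16 + 100 = 116
Z is equidistant from B and C (both at squared distance 2), and every other site is strictly farther — so Z lies on the B–C Voronoi edge.

B and C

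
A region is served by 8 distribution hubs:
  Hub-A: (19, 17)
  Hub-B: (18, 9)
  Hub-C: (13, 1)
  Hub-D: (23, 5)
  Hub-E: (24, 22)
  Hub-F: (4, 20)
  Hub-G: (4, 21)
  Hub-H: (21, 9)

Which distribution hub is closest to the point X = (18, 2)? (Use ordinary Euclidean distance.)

Squared Euclidean distances:
d²(X, Hub-A) = 1 + 225 = 226
d²(X, Hub-B) = 0 + 49 = 49
d²(X, Hub-C) = 25 + 1 = 26
d²(X, Hub-D) = 25 + 9 = 34
d²(X, Hub-E) = 36 + 400 = 436
d²(X, Hub-F) = 196 + 324 = 520
d²(X, Hub-G) = 196 + 361 = 557
d²(X, Hub-H) = 9 + 49 = 58
Minimum is at Hub-C.

Hub-C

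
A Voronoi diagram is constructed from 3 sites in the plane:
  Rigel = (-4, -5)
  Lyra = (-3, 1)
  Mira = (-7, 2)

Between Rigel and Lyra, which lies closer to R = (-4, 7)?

Compare squared distances:
d²(R, Rigel) = (-4−(-4))² + (7−(-5))² = 0 + 144 = 144
d²(R, Lyra) = (-4−(-3))² + (7−1)² = 1 + 36 = 37
144 > 37, so Lyra is closer.

Lyra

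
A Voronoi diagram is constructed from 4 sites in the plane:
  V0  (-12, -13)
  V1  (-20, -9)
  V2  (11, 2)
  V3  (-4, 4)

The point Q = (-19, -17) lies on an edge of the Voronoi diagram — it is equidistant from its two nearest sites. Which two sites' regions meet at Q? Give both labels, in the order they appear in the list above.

V0 and V1

Squared distances from Q to each site:
|QV0|² = 49 + 16 = 65
|QV1|² = 1 + 64 = 65
|QV2|² = 900 + 361 = 1261
|QV3|² = 225 + 441 = 666
Q is equidistant from V0 and V1 (both at squared distance 65), and every other site is strictly farther — so Q lies on the V0–V1 Voronoi edge.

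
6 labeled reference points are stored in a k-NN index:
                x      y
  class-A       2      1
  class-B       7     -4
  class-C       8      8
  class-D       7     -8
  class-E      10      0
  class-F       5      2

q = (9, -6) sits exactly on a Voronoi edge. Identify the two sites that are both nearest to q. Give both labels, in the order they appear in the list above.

Squared distances from q to each site:
d²(q, class-A) = (9−2)² + (-6−1)² = 49 + 49 = 98
d²(q, class-B) = (9−7)² + (-6−(-4))² = 4 + 4 = 8
d²(q, class-C) = (9−8)² + (-6−8)² = 1 + 196 = 197
d²(q, class-D) = (9−7)² + (-6−(-8))² = 4 + 4 = 8
d²(q, class-E) = (9−10)² + (-6−0)² = 1 + 36 = 37
d²(q, class-F) = (9−5)² + (-6−2)² = 16 + 64 = 80
q is equidistant from class-B and class-D (both at squared distance 8), and every other site is strictly farther — so q lies on the class-B–class-D Voronoi edge.

class-B and class-D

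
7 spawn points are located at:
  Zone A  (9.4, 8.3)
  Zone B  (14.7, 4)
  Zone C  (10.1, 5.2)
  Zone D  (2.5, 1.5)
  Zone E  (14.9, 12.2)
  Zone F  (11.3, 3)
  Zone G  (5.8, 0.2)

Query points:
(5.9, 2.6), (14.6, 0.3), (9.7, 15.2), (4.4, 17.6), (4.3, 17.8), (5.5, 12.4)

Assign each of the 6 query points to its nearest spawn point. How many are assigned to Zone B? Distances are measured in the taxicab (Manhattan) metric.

1

(5.9, 2.6) — d to each: Zone A:9.2, Zone B:10.2, Zone C:6.8, Zone D:4.5, Zone E:18.6, Zone F:5.8, Zone G:2.5 → nearest is Zone G
(14.6, 0.3) — d to each: Zone A:13.2, Zone B:3.8, Zone C:9.4, Zone D:13.3, Zone E:12.2, Zone F:6, Zone G:8.9 → nearest is Zone B
(9.7, 15.2) — d to each: Zone A:7.2, Zone B:16.2, Zone C:10.4, Zone D:20.9, Zone E:8.2, Zone F:13.8, Zone G:18.9 → nearest is Zone A
(4.4, 17.6) — d to each: Zone A:14.3, Zone B:23.9, Zone C:18.1, Zone D:18, Zone E:15.9, Zone F:21.5, Zone G:18.8 → nearest is Zone A
(4.3, 17.8) — d to each: Zone A:14.6, Zone B:24.2, Zone C:18.4, Zone D:18.1, Zone E:16.2, Zone F:21.8, Zone G:19.1 → nearest is Zone A
(5.5, 12.4) — d to each: Zone A:8, Zone B:17.6, Zone C:11.8, Zone D:13.9, Zone E:9.6, Zone F:15.2, Zone G:12.5 → nearest is Zone A
1 of the 6 points has Zone B as nearest.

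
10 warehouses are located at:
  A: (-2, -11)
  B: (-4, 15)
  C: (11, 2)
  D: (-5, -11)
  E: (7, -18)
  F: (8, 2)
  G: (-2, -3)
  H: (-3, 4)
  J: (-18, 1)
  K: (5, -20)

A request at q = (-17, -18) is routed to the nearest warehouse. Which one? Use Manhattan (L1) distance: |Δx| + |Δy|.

D

d(q,A) = |-17−(-2)| + |-18−(-11)| = 15 + 7 = 22
d(q,B) = |-17−(-4)| + |-18−15| = 13 + 33 = 46
d(q,C) = |-17−11| + |-18−2| = 28 + 20 = 48
d(q,D) = |-17−(-5)| + |-18−(-11)| = 12 + 7 = 19
d(q,E) = |-17−7| + |-18−(-18)| = 24 + 0 = 24
d(q,F) = |-17−8| + |-18−2| = 25 + 20 = 45
d(q,G) = |-17−(-2)| + |-18−(-3)| = 15 + 15 = 30
d(q,H) = |-17−(-3)| + |-18−4| = 14 + 22 = 36
d(q,J) = |-17−(-18)| + |-18−1| = 1 + 19 = 20
d(q,K) = |-17−5| + |-18−(-20)| = 22 + 2 = 24
Minimum is at D.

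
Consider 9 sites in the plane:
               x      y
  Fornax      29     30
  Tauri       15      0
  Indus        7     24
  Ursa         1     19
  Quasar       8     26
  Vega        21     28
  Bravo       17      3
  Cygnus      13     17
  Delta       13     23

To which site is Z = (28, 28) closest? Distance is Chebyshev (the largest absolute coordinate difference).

Fornax

d(Z, Fornax) = max(1, 2) = 2
d(Z, Tauri) = max(13, 28) = 28
d(Z, Indus) = max(21, 4) = 21
d(Z, Ursa) = max(27, 9) = 27
d(Z, Quasar) = max(20, 2) = 20
d(Z, Vega) = max(7, 0) = 7
d(Z, Bravo) = max(11, 25) = 25
d(Z, Cygnus) = max(15, 11) = 15
d(Z, Delta) = max(15, 5) = 15
The smallest is to Fornax, so Z lies in the Voronoi region of Fornax.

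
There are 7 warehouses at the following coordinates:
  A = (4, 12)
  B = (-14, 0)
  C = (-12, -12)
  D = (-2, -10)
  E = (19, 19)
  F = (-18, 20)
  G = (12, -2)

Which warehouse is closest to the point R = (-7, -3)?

Squared Euclidean distances:
|RA|² = (-7−4)² + (-3−12)² = 121 + 225 = 346
|RB|² = (-7−(-14))² + (-3−0)² = 49 + 9 = 58
|RC|² = (-7−(-12))² + (-3−(-12))² = 25 + 81 = 106
|RD|² = (-7−(-2))² + (-3−(-10))² = 25 + 49 = 74
|RE|² = (-7−19)² + (-3−19)² = 676 + 484 = 1160
|RF|² = (-7−(-18))² + (-3−20)² = 121 + 529 = 650
|RG|² = (-7−12)² + (-3−(-2))² = 361 + 1 = 362
The smallest is to B, so R lies in the Voronoi region of B.

B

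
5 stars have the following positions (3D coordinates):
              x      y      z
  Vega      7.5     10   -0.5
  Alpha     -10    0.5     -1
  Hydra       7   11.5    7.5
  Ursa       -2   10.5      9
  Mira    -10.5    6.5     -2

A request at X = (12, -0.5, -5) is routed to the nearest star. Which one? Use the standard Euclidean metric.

Compare squared distances (the ordering matches that of the actual distances):
d²(X, Vega) = (12−7.5)² + (-0.5−10)² + (-5−(-0.5))² = 20.25 + 110.25 + 20.25 = 150.75
d²(X, Alpha) = (12−(-10))² + (-0.5−0.5)² + (-5−(-1))² = 484 + 1 + 16 = 501
d²(X, Hydra) = (12−7)² + (-0.5−11.5)² + (-5−7.5)² = 25 + 144 + 156.25 = 325.25
d²(X, Ursa) = (12−(-2))² + (-0.5−10.5)² + (-5−9)² = 196 + 121 + 196 = 513
d²(X, Mira) = (12−(-10.5))² + (-0.5−6.5)² + (-5−(-2))² = 506.25 + 49 + 9 = 564.25
Vega is nearest.

Vega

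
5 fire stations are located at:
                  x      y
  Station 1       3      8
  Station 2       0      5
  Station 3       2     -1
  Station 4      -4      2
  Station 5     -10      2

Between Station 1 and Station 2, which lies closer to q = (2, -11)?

Compare squared distances:
d²(q, Station 1) = (2−3)² + (-11−8)² = 1 + 361 = 362
d²(q, Station 2) = (2−0)² + (-11−5)² = 4 + 256 = 260
362 > 260, so Station 2 is closer.

Station 2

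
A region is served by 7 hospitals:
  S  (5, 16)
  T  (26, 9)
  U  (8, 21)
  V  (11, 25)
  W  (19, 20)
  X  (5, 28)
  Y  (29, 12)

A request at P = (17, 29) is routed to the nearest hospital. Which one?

V

Compare squared distances (the ordering matches that of the actual distances):
|PS|² = (17−5)² + (29−16)² = 144 + 169 = 313
|PT|² = (17−26)² + (29−9)² = 81 + 400 = 481
|PU|² = (17−8)² + (29−21)² = 81 + 64 = 145
|PV|² = (17−11)² + (29−25)² = 36 + 16 = 52
|PW|² = (17−19)² + (29−20)² = 4 + 81 = 85
|PX|² = (17−5)² + (29−28)² = 144 + 1 = 145
|PY|² = (17−29)² + (29−12)² = 144 + 289 = 433
Minimum is at V.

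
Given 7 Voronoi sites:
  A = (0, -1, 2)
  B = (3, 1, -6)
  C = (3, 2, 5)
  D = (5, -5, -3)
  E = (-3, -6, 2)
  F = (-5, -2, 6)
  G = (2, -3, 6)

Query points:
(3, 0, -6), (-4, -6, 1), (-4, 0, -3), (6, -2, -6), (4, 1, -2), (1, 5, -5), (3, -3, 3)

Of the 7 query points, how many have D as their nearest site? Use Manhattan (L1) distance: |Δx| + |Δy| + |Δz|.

0

(3, 0, -6) — d to each: A:12, B:1, C:13, D:10, E:20, F:22, G:16 → nearest is B
(-4, -6, 1) — d to each: A:10, B:21, C:19, D:14, E:2, F:10, G:14 → nearest is E
(-4, 0, -3) — d to each: A:10, B:11, C:17, D:14, E:12, F:12, G:18 → nearest is A
(6, -2, -6) — d to each: A:15, B:6, C:18, D:7, E:21, F:23, G:17 → nearest is B
(4, 1, -2) — d to each: A:10, B:5, C:9, D:8, E:18, F:20, G:14 → nearest is B
(1, 5, -5) — d to each: A:14, B:7, C:15, D:16, E:22, F:24, G:20 → nearest is B
(3, -3, 3) — d to each: A:6, B:13, C:7, D:10, E:10, F:12, G:4 → nearest is G
0 of the 7 points have D as nearest.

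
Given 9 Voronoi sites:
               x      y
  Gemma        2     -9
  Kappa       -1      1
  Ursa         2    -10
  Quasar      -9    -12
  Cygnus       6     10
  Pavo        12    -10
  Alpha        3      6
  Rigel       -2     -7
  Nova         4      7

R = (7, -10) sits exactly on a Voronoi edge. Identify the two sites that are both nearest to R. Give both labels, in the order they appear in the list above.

Squared distances from R to each site:
d²(R, Gemma) = 25 + 1 = 26
d²(R, Kappa) = 64 + 121 = 185
d²(R, Ursa) = 25 + 0 = 25
d²(R, Quasar) = 256 + 4 = 260
d²(R, Cygnus) = 1 + 400 = 401
d²(R, Pavo) = 25 + 0 = 25
d²(R, Alpha) = 16 + 256 = 272
d²(R, Rigel) = 81 + 9 = 90
d²(R, Nova) = 9 + 289 = 298
R is equidistant from Ursa and Pavo (both at squared distance 25), and every other site is strictly farther — so R lies on the Ursa–Pavo Voronoi edge.

Ursa and Pavo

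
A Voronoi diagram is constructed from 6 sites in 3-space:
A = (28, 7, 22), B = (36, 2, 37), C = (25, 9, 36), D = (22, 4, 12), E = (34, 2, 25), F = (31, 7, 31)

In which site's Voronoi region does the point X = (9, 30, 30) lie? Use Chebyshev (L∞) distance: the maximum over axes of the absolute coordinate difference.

d(X,A) = max(19, 23, 8) = 23
d(X,B) = max(27, 28, 7) = 28
d(X,C) = max(16, 21, 6) = 21
d(X,D) = max(13, 26, 18) = 26
d(X,E) = max(25, 28, 5) = 28
d(X,F) = max(22, 23, 1) = 23
The smallest is to C, so X lies in the Voronoi region of C.

C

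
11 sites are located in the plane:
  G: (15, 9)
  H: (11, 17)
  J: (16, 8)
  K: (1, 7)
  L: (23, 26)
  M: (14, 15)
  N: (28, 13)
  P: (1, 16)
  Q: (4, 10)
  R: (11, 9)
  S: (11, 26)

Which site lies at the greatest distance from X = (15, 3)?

L

Since √ is increasing, it suffices to compare squared distances:
|XG|² = 0 + 36 = 36
|XH|² = 16 + 196 = 212
|XJ|² = 1 + 25 = 26
|XK|² = 196 + 16 = 212
|XL|² = 64 + 529 = 593
|XM|² = 1 + 144 = 145
|XN|² = 169 + 100 = 269
|XP|² = 196 + 169 = 365
|XQ|² = 121 + 49 = 170
|XR|² = 16 + 36 = 52
|XS|² = 16 + 529 = 545
The largest is to L.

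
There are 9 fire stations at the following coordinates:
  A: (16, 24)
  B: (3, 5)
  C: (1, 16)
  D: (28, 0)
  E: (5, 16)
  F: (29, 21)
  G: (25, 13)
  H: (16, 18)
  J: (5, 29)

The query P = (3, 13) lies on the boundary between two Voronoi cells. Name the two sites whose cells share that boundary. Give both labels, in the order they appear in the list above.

C and E

Squared distances from P to each site:
|PA|² = (3−16)² + (13−24)² = 169 + 121 = 290
|PB|² = (3−3)² + (13−5)² = 0 + 64 = 64
|PC|² = (3−1)² + (13−16)² = 4 + 9 = 13
|PD|² = (3−28)² + (13−0)² = 625 + 169 = 794
|PE|² = (3−5)² + (13−16)² = 4 + 9 = 13
|PF|² = (3−29)² + (13−21)² = 676 + 64 = 740
|PG|² = (3−25)² + (13−13)² = 484 + 0 = 484
|PH|² = (3−16)² + (13−18)² = 169 + 25 = 194
|PJ|² = (3−5)² + (13−29)² = 4 + 256 = 260
P is equidistant from C and E (both at squared distance 13), and every other site is strictly farther — so P lies on the C–E Voronoi edge.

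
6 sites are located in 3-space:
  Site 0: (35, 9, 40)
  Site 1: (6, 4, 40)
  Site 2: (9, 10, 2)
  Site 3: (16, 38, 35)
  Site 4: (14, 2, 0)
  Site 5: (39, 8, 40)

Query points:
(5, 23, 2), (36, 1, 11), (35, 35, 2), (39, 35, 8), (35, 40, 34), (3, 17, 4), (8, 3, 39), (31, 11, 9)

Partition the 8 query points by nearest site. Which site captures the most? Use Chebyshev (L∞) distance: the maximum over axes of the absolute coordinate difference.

(5, 23, 2) — d to each: Site 0:38, Site 1:38, Site 2:13, Site 3:33, Site 4:21, Site 5:38 → nearest is Site 2
(36, 1, 11) — d to each: Site 0:29, Site 1:30, Site 2:27, Site 3:37, Site 4:22, Site 5:29 → nearest is Site 4
(35, 35, 2) — d to each: Site 0:38, Site 1:38, Site 2:26, Site 3:33, Site 4:33, Site 5:38 → nearest is Site 2
(39, 35, 8) — d to each: Site 0:32, Site 1:33, Site 2:30, Site 3:27, Site 4:33, Site 5:32 → nearest is Site 3
(35, 40, 34) — d to each: Site 0:31, Site 1:36, Site 2:32, Site 3:19, Site 4:38, Site 5:32 → nearest is Site 3
(3, 17, 4) — d to each: Site 0:36, Site 1:36, Site 2:7, Site 3:31, Site 4:15, Site 5:36 → nearest is Site 2
(8, 3, 39) — d to each: Site 0:27, Site 1:2, Site 2:37, Site 3:35, Site 4:39, Site 5:31 → nearest is Site 1
(31, 11, 9) — d to each: Site 0:31, Site 1:31, Site 2:22, Site 3:27, Site 4:17, Site 5:31 → nearest is Site 4
Tally — Site 1:1, Site 2:3, Site 3:2, Site 4:2. Site 2 captures the most (3).

Site 2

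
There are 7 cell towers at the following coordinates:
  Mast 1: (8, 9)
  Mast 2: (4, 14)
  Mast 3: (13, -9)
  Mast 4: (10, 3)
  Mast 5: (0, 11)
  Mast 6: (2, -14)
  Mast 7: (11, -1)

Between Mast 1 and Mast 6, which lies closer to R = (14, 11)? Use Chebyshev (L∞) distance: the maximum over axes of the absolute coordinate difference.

d(R, Mast 1) = max(6, 2) = 6
d(R, Mast 6) = max(12, 25) = 25
6 < 25, so Mast 1 is closer.

Mast 1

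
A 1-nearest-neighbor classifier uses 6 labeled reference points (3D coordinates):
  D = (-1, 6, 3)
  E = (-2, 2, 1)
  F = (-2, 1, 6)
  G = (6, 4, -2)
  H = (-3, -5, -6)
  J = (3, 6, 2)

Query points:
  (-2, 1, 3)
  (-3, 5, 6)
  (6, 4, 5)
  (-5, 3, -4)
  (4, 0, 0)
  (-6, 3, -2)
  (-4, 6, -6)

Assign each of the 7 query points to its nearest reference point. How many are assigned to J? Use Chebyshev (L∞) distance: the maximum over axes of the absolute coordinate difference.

1

(-2, 1, 3) — d to each: D:5, E:2, F:3, G:8, H:9, J:5 → nearest is E
(-3, 5, 6) — d to each: D:3, E:5, F:4, G:9, H:12, J:6 → nearest is D
(6, 4, 5) — d to each: D:7, E:8, F:8, G:7, H:11, J:3 → nearest is J
(-5, 3, -4) — d to each: D:7, E:5, F:10, G:11, H:8, J:8 → nearest is E
(4, 0, 0) — d to each: D:6, E:6, F:6, G:4, H:7, J:6 → nearest is G
(-6, 3, -2) — d to each: D:5, E:4, F:8, G:12, H:8, J:9 → nearest is E
(-4, 6, -6) — d to each: D:9, E:7, F:12, G:10, H:11, J:8 → nearest is E
1 of the 7 points has J as nearest.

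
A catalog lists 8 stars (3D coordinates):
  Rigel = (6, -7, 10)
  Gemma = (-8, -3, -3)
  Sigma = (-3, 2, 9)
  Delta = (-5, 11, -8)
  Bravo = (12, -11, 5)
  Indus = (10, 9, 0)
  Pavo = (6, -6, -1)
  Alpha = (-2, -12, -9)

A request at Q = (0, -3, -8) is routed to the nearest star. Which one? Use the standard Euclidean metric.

Alpha

Since √ is increasing, it suffices to compare squared distances:
d²(Q, Rigel) = 36 + 16 + 324 = 376
d²(Q, Gemma) = 64 + 0 + 25 = 89
d²(Q, Sigma) = 9 + 25 + 289 = 323
d²(Q, Delta) = 25 + 196 + 0 = 221
d²(Q, Bravo) = 144 + 64 + 169 = 377
d²(Q, Indus) = 100 + 144 + 64 = 308
d²(Q, Pavo) = 36 + 9 + 49 = 94
d²(Q, Alpha) = 4 + 81 + 1 = 86
Alpha is nearest.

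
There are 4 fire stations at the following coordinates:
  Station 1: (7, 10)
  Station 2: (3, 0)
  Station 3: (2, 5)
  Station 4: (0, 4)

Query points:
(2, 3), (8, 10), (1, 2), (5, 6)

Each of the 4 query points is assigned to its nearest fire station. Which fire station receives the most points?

(2, 3) — d² to each: Station 1:74, Station 2:10, Station 3:4, Station 4:5 → nearest is Station 3
(8, 10) — d² to each: Station 1:1, Station 2:125, Station 3:61, Station 4:100 → nearest is Station 1
(1, 2) — d² to each: Station 1:100, Station 2:8, Station 3:10, Station 4:5 → nearest is Station 4
(5, 6) — d² to each: Station 1:20, Station 2:40, Station 3:10, Station 4:29 → nearest is Station 3
Tally — Station 1:1, Station 3:2, Station 4:1. Station 3 captures the most (2).

Station 3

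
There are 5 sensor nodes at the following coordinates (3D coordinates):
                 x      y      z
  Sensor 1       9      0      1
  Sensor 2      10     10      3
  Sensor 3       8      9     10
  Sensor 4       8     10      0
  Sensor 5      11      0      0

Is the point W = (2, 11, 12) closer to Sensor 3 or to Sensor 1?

Compare squared distances:
d²(W, Sensor 3) = (2−8)² + (11−9)² + (12−10)² = 36 + 4 + 4 = 44
d²(W, Sensor 1) = (2−9)² + (11−0)² + (12−1)² = 49 + 121 + 121 = 291
44 < 291, so Sensor 3 is closer.

Sensor 3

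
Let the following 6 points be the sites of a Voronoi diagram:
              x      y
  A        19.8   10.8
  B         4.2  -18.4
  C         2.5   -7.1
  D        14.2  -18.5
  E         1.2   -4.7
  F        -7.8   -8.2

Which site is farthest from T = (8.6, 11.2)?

D

Compare squared distances (the ordering matches that of the actual distances):
|TA|² = 125.44 + 0.16 = 125.6
|TB|² = 19.36 + 876.16 = 895.52
|TC|² = 37.21 + 334.89 = 372.1
|TD|² = 31.36 + 882.09 = 913.45
|TE|² = 54.76 + 252.81 = 307.57
|TF|² = 268.96 + 376.36 = 645.32
The largest is to D.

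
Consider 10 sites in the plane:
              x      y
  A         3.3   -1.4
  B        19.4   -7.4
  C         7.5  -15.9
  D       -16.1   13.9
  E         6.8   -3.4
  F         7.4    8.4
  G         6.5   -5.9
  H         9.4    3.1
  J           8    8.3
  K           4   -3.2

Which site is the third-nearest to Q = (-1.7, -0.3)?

Compare squared distances (the ordering matches that of the actual distances):
|QA|² = (-1.7−3.3)² + (-0.3−(-1.4))² = 25 + 1.21 = 26.21
|QB|² = (-1.7−19.4)² + (-0.3−(-7.4))² = 445.21 + 50.41 = 495.62
|QC|² = (-1.7−7.5)² + (-0.3−(-15.9))² = 84.64 + 243.36 = 328
|QD|² = (-1.7−(-16.1))² + (-0.3−13.9)² = 207.36 + 201.64 = 409
|QE|² = (-1.7−6.8)² + (-0.3−(-3.4))² = 72.25 + 9.61 = 81.86
|QF|² = (-1.7−7.4)² + (-0.3−8.4)² = 82.81 + 75.69 = 158.5
|QG|² = (-1.7−6.5)² + (-0.3−(-5.9))² = 67.24 + 31.36 = 98.6
|QH|² = (-1.7−9.4)² + (-0.3−3.1)² = 123.21 + 11.56 = 134.77
|QJ|² = (-1.7−8)² + (-0.3−8.3)² = 94.09 + 73.96 = 168.05
|QK|² = (-1.7−4)² + (-0.3−(-3.2))² = 32.49 + 8.41 = 40.9
Sorted ascending: A, K, E, G, … — the third-nearest is E.

E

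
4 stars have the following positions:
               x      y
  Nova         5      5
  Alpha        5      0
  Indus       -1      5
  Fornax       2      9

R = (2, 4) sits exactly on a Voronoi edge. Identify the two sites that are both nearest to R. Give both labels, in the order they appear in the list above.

Nova and Indus

Squared distances from R to each site:
d²(R, Nova) = (2−5)² + (4−5)² = 9 + 1 = 10
d²(R, Alpha) = (2−5)² + (4−0)² = 9 + 16 = 25
d²(R, Indus) = (2−(-1))² + (4−5)² = 9 + 1 = 10
d²(R, Fornax) = (2−2)² + (4−9)² = 0 + 25 = 25
R is equidistant from Nova and Indus (both at squared distance 10), and every other site is strictly farther — so R lies on the Nova–Indus Voronoi edge.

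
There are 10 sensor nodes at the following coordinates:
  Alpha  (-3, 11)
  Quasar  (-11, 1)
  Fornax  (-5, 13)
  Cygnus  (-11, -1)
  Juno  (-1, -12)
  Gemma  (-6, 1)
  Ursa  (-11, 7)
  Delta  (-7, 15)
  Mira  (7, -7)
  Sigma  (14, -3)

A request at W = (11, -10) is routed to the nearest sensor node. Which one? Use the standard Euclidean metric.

Mira

Compare squared distances (the ordering matches that of the actual distances):
d²(W, Alpha) = (11−(-3))² + (-10−11)² = 196 + 441 = 637
d²(W, Quasar) = (11−(-11))² + (-10−1)² = 484 + 121 = 605
d²(W, Fornax) = (11−(-5))² + (-10−13)² = 256 + 529 = 785
d²(W, Cygnus) = (11−(-11))² + (-10−(-1))² = 484 + 81 = 565
d²(W, Juno) = (11−(-1))² + (-10−(-12))² = 144 + 4 = 148
d²(W, Gemma) = (11−(-6))² + (-10−1)² = 289 + 121 = 410
d²(W, Ursa) = (11−(-11))² + (-10−7)² = 484 + 289 = 773
d²(W, Delta) = (11−(-7))² + (-10−15)² = 324 + 625 = 949
d²(W, Mira) = (11−7)² + (-10−(-7))² = 16 + 9 = 25
d²(W, Sigma) = (11−14)² + (-10−(-3))² = 9 + 49 = 58
The smallest is to Mira, so W lies in the Voronoi region of Mira.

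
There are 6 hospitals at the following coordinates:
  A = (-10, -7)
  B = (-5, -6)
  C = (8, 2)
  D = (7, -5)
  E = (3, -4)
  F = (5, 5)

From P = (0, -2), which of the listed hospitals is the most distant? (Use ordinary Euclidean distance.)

A

Since √ is increasing, it suffices to compare squared distances:
|PA|² = (0−(-10))² + (-2−(-7))² = 100 + 25 = 125
|PB|² = (0−(-5))² + (-2−(-6))² = 25 + 16 = 41
|PC|² = (0−8)² + (-2−2)² = 64 + 16 = 80
|PD|² = (0−7)² + (-2−(-5))² = 49 + 9 = 58
|PE|² = (0−3)² + (-2−(-4))² = 9 + 4 = 13
|PF|² = (0−5)² + (-2−5)² = 25 + 49 = 74
The largest is to A.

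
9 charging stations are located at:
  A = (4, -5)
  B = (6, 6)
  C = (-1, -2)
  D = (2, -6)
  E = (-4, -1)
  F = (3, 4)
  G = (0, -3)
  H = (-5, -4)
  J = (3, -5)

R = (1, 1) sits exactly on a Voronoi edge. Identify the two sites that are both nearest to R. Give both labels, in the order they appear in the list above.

C and F

Squared distances from R to each site:
|RA|² = (1−4)² + (1−(-5))² = 9 + 36 = 45
|RB|² = (1−6)² + (1−6)² = 25 + 25 = 50
|RC|² = (1−(-1))² + (1−(-2))² = 4 + 9 = 13
|RD|² = (1−2)² + (1−(-6))² = 1 + 49 = 50
|RE|² = (1−(-4))² + (1−(-1))² = 25 + 4 = 29
|RF|² = (1−3)² + (1−4)² = 4 + 9 = 13
|RG|² = (1−0)² + (1−(-3))² = 1 + 16 = 17
|RH|² = (1−(-5))² + (1−(-4))² = 36 + 25 = 61
|RJ|² = (1−3)² + (1−(-5))² = 4 + 36 = 40
R is equidistant from C and F (both at squared distance 13), and every other site is strictly farther — so R lies on the C–F Voronoi edge.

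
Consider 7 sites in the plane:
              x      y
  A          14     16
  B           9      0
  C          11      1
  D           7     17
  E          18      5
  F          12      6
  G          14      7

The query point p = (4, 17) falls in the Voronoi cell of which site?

Compare squared distances (the ordering matches that of the actual distances):
|pA|² = (4−14)² + (17−16)² = 100 + 1 = 101
|pB|² = (4−9)² + (17−0)² = 25 + 289 = 314
|pC|² = (4−11)² + (17−1)² = 49 + 256 = 305
|pD|² = (4−7)² + (17−17)² = 9 + 0 = 9
|pE|² = (4−18)² + (17−5)² = 196 + 144 = 340
|pF|² = (4−12)² + (17−6)² = 64 + 121 = 185
|pG|² = (4−14)² + (17−7)² = 100 + 100 = 200
D is nearest.

D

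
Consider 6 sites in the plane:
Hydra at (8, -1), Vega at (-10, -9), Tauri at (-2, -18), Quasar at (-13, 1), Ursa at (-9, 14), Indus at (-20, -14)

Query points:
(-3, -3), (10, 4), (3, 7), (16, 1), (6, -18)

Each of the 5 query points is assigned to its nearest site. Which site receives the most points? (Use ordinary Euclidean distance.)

(-3, -3) — d² to each: Hydra:125, Vega:85, Tauri:226, Quasar:116, Ursa:325, Indus:410 → nearest is Vega
(10, 4) — d² to each: Hydra:29, Vega:569, Tauri:628, Quasar:538, Ursa:461, Indus:1224 → nearest is Hydra
(3, 7) — d² to each: Hydra:89, Vega:425, Tauri:650, Quasar:292, Ursa:193, Indus:970 → nearest is Hydra
(16, 1) — d² to each: Hydra:68, Vega:776, Tauri:685, Quasar:841, Ursa:794, Indus:1521 → nearest is Hydra
(6, -18) — d² to each: Hydra:293, Vega:337, Tauri:64, Quasar:722, Ursa:1249, Indus:692 → nearest is Tauri
Tally — Hydra:3, Vega:1, Tauri:1. Hydra captures the most (3).

Hydra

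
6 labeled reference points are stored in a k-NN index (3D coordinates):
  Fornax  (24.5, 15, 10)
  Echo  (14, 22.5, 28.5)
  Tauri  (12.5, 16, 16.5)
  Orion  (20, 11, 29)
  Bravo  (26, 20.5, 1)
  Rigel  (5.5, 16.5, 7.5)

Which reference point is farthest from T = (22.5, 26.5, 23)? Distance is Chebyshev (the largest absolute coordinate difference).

d(T, Fornax) = max(2, 11.5, 13) = 13
d(T, Echo) = max(8.5, 4, 5.5) = 8.5
d(T, Tauri) = max(10, 10.5, 6.5) = 10.5
d(T, Orion) = max(2.5, 15.5, 6) = 15.5
d(T, Bravo) = max(3.5, 6, 22) = 22
d(T, Rigel) = max(17, 10, 15.5) = 17
The largest is to Bravo.

Bravo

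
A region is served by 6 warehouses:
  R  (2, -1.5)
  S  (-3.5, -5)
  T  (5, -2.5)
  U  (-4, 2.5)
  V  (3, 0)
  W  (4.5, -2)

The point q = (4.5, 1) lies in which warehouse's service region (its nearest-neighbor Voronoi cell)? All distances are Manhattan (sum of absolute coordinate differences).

V

d(q,R) = |4.5−2| + |1−(-1.5)| = 2.5 + 2.5 = 5
d(q,S) = |4.5−(-3.5)| + |1−(-5)| = 8 + 6 = 14
d(q,T) = |4.5−5| + |1−(-2.5)| = 0.5 + 3.5 = 4
d(q,U) = |4.5−(-4)| + |1−2.5| = 8.5 + 1.5 = 10
d(q,V) = |4.5−3| + |1−0| = 1.5 + 1 = 2.5
d(q,W) = |4.5−4.5| + |1−(-2)| = 0 + 3 = 3
The smallest is to V, so q lies in the Voronoi region of V.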